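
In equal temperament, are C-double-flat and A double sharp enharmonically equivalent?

No

Cbb is pitch class 10; A## is pitch class 11.
The pitch classes differ (10 vs. 11), so they are not enharmonic equivalents.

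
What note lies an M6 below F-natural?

A sixth below F lands on the letter A.
A major sixth spans 9 semitones, so F moves to pitch class 8. On the letter A that is Ab.

Ab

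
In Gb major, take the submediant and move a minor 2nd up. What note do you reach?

Fb

The submediant of Gb major is Eb.
A minor second (1 semitone) above Eb lands on the letter F, giving Fb.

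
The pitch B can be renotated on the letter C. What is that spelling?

B is pitch class 11. The letter C alone is pitch class 0.
To reach pitch class 11 from C requires an offset of -1 semitone, i.e. flat: Cb.

Cb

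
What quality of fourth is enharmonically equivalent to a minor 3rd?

doubly diminished

A minor third spans 3 semitones.
A fourth spanning 3 semitones is doubly diminished (the perfect fourth is 5).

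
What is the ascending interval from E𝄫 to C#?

The letter names run E→C, a span of 5 letter steps, so the interval is some kind of sixth.
Ebb to C# is 11 semitones. A major sixth is 9, so 11 makes it doubly augmented.

doubly augmented sixth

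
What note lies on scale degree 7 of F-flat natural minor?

Ebb

Degree 7 takes the letter 6 steps above F, which is E.
In natural minor, degree 7 sits 10 semitones above the tonic. Fb + 10 semitones is pitch class 2, spelled on E as Ebb.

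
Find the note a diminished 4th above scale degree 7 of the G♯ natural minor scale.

Bb

Scale degree 7 of G# natural minor is F#.
A diminished fourth (4 semitones) above F# lands on the letter B, giving Bb.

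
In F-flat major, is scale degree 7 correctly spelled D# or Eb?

Each scale degree takes a distinct letter name. Degree 7 of a scale on F must use the letter E.
Eb and D# are enharmonically the same pitch, but only Eb uses the letter E, so it is the correct spelling here.

Eb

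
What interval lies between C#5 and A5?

minor sixth

Counting letters C–D–E–F–G–A gives a sixth.
C#→A = 8 semitones, 1 narrower than the major sixth (9), so minor.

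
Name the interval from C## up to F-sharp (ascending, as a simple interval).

Counting letters C–D–E–F gives a fourth.
C##→F# = 4 semitones, 1 narrower than the perfect fourth (5), so diminished.

diminished fourth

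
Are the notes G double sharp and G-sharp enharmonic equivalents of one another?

No

Two spellings are enharmonically equivalent only if they share a pitch class.
Here G## → 9, G# → 8; 8 ≠ 9, so they are not.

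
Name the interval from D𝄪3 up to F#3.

diminished third

Counting letters D–E–F gives a third.
D##→F# = 2 semitones, 2 narrower than the major third (4), so diminished.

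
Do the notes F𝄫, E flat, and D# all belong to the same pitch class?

Yes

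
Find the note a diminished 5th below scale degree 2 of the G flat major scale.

D

Scale degree 2 of Gb major is Ab.
A diminished fifth (6 semitones) below Ab lands on the letter D, giving D.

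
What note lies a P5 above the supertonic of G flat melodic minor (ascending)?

The supertonic of Gb melodic minor (ascending) is Ab.
A perfect fifth (7 semitones) above Ab lands on the letter E, giving Eb.

Eb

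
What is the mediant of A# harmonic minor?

Degree 3 takes the letter 2 steps above A, which is C.
In harmonic minor, degree 3 sits 3 semitones above the tonic. A# + 3 semitones is pitch class 1, spelled on C as C#.

C#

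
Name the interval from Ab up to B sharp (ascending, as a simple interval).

Counting letters A–B gives a second.
Ab→B# = 4 semitones, 2 wider than the major second (2), so doubly augmented.

doubly augmented second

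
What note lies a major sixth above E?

C#

A sixth above E lands on the letter C.
A major sixth spans 9 semitones, so E moves to pitch class 1. On the letter C that is C#.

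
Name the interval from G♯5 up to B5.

minor third

Counting letters G–A–B gives a third.
G#→B = 3 semitones, 1 narrower than the major third (4), so minor.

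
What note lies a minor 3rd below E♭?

A third below E lands on the letter C.
A minor third spans 3 semitones, so Eb moves to pitch class 0. On the letter C that is C.

C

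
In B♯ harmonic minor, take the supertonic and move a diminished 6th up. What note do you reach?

The supertonic of B# harmonic minor is C##.
A diminished sixth (7 semitones) above C## lands on the letter A, giving A.

A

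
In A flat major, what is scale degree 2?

The Ab major scale runs Ab Bb C Db Eb F G.
Degree 2 is Bb.

Bb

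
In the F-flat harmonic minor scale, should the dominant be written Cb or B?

Cb

Each scale degree takes a distinct letter name. Degree 5 of a scale on F must use the letter C.
Cb and B are enharmonically the same pitch, but only Cb uses the letter C, so it is the correct spelling here.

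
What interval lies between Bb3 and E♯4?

Counting letters B–C–D–E gives a fourth.
Bb→E# = 7 semitones, 2 wider than the perfect fourth (5), so doubly augmented.

doubly augmented fourth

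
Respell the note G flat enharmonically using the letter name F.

F#

Plain F sits 1 semitone below Gb, so on the letter F the same pitch needs a sharp: F#.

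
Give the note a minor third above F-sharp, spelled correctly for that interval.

A

F up a major third is A, so the target letter is A.
From F#, a minor third is 3 semitones up: A.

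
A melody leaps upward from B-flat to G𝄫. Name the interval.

diminished sixth

The letter names run B→G, a span of 5 letter steps, so the interval is some kind of sixth.
Bb to Gbb is 7 semitones. A major sixth is 9, so 7 makes it diminished.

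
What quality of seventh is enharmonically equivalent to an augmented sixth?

minor

An augmented sixth spans 10 semitones.
A seventh spanning 10 semitones is minor (the major seventh is 11).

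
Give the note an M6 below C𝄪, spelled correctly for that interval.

E#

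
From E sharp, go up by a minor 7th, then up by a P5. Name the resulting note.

A#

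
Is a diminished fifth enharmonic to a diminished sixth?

A diminished fifth spans 6 semitones; a diminished sixth spans 7.
The spans differ, so they are not enharmonic equivalents.

No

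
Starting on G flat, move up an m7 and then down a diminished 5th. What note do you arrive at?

Bb

A minor seventh up from Gb is Fb (letter F, 10 semitones up).
A diminished fifth down from Fb is Bb (letter B, 6 semitones down).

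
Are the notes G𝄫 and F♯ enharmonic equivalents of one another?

Gbb is pitch class 5; F# is pitch class 6.
The pitch classes differ (5 vs. 6), so they are not enharmonic equivalents.

No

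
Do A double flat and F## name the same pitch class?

Abb is pitch class 7; F## is pitch class 7.
All spellings map to pitch class 7, so they are enharmonically equivalent.

Yes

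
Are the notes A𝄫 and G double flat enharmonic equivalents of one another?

Abb is pitch class 7; Gbb is pitch class 5.
The pitch classes differ (7 vs. 5), so they are not enharmonic equivalents.

No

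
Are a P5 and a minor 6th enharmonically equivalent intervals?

No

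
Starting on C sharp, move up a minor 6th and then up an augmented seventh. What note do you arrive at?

G##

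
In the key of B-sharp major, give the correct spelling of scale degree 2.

C##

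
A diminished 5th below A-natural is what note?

A fifth below A lands on the letter D.
A diminished fifth spans 6 semitones, so A moves to pitch class 3. On the letter D that is D#.

D#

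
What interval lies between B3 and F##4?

Counting letters B–C–D–E–F gives a fifth.
B→F## = 8 semitones, 1 wider than the perfect fifth (7), so augmented.

augmented fifth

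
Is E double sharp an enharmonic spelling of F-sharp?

Yes

E## = pitch class 6 and F# = pitch class 6 — the same pitch class, so they are enharmonic equivalents.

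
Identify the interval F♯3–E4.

The letter names run F→E, a span of 6 letter steps, so the interval is some kind of seventh.
F# to E is 10 semitones. A major seventh is 11, so 10 makes it minor.

minor seventh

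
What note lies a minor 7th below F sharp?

G#

A seventh below F lands on the letter G.
A minor seventh spans 10 semitones, so F# moves to pitch class 8. On the letter G that is G#.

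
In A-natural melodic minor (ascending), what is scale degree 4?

D

Degree 4 takes the letter 3 steps above A, which is D.
In melodic minor (ascending), degree 4 sits 5 semitones above the tonic. A + 5 semitones is pitch class 2, spelled on D as D.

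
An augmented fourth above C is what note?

A fourth above C lands on the letter F.
An augmented fourth spans 6 semitones, so C moves to pitch class 6. On the letter F that is F#.

F#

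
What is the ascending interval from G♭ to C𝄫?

diminished fourth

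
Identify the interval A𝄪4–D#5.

The letter names run A→D, a span of 3 letter steps, so the interval is some kind of fourth.
A## to D# is 4 semitones. A perfect fourth is 5, so 4 makes it diminished.

diminished fourth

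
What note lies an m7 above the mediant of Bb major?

C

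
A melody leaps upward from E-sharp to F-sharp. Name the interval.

minor second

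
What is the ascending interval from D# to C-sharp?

minor seventh

The letter names run D→C, a span of 6 letter steps, so the interval is some kind of seventh.
D# to C# is 10 semitones. A major seventh is 11, so 10 makes it minor.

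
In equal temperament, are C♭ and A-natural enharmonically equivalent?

Two spellings are enharmonically equivalent only if they share a pitch class.
Here Cb → 11, A → 9; 9 ≠ 11, so they are not.

No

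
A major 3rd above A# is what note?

C##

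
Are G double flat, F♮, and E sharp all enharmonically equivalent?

Gbb = pitch class 5 and F = pitch class 5 and E# = pitch class 5 — the same pitch class, so they are enharmonic equivalents.

Yes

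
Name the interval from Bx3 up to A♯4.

Counting letters B–C–D–E–F–G–A gives a seventh.
B##→A# = 9 semitones, 2 narrower than the major seventh (11), so diminished.

diminished seventh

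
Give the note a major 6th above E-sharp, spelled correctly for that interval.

E up a major sixth is C#, so the target letter is C.
From E#, a major sixth is 9 semitones up: C##.

C##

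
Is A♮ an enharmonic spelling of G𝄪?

Yes

A = pitch class 9 and G## = pitch class 9 — the same pitch class, so they are enharmonic equivalents.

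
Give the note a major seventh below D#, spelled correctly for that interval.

E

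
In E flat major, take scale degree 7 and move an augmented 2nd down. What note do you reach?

Scale degree 7 of Eb major is D.
An augmented second (3 semitones) below D lands on the letter C, giving Cb.

Cb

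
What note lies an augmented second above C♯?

D##

A second above C lands on the letter D.
An augmented second spans 3 semitones, so C# moves to pitch class 4. On the letter D that is D##.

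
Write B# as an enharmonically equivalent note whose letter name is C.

Plain C sits at the same pitch as B#, so on the letter C the same pitch needs a natural: C.

C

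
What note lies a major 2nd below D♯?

C#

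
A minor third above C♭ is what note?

Ebb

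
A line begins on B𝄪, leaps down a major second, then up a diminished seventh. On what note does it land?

A major second down from B## is A## (letter A, 2 semitones down).
A diminished seventh up from A## is G# (letter G, 9 semitones up).

G#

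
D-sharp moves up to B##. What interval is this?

Counting letters D–E–F–G–A–B gives a sixth.
D#→B## = 10 semitones, 1 wider than the major sixth (9), so augmented.

augmented sixth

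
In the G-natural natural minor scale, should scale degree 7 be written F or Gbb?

Each scale degree takes a distinct letter name. Degree 7 of a scale on G must use the letter F.
F and Gbb are enharmonically the same pitch, but only F uses the letter F, so it is the correct spelling here.

F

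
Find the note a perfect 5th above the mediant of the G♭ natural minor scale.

The mediant of Gb natural minor is Bbb.
A perfect fifth (7 semitones) above Bbb lands on the letter F, giving Fb.

Fb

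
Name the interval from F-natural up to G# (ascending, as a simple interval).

augmented second

Counting letters F–G gives a second.
F→G# = 3 semitones, 1 wider than the major second (2), so augmented.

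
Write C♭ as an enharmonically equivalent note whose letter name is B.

Cb is pitch class 11. The letter B alone is pitch class 11.
Pitch class 11 on B needs no accidental: B.

B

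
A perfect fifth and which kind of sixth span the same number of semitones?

diminished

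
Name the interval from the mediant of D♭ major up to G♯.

augmented second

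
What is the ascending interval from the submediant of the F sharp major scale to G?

The submediant of F# major is D#.
D# up to G: letters D→G make it a fourth; 4 semitones makes it diminished.

diminished fourth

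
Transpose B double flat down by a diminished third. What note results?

G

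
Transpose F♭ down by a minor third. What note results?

Db

A third below F lands on the letter D.
A minor third spans 3 semitones, so Fb moves to pitch class 1. On the letter D that is Db.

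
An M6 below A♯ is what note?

A sixth below A lands on the letter C.
A major sixth spans 9 semitones, so A# moves to pitch class 1. On the letter C that is C#.

C#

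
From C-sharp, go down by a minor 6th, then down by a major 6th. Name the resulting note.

A minor sixth down from C# is E# (letter E, 8 semitones down).
A major sixth down from E# is G# (letter G, 9 semitones down).

G#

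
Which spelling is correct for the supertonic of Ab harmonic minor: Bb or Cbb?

Bb

Each scale degree takes a distinct letter name. Degree 2 of a scale on A must use the letter B.
Bb and Cbb are enharmonically the same pitch, but only Bb uses the letter B, so it is the correct spelling here.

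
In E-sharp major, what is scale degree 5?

The E# major scale runs E# F## G## A# B# C## D##.
Degree 5 is B#.

B#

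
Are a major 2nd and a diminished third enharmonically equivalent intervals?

Yes

A major second spans 2 semitones; a diminished third spans 2.
They are enharmonically equivalent.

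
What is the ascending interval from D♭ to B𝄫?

minor sixth

Counting letters D–E–F–G–A–B gives a sixth.
Db→Bbb = 8 semitones, 1 narrower than the major sixth (9), so minor.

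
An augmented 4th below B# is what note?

F#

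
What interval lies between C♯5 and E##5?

augmented third

The letter names run C→E, a span of 2 letter steps, so the interval is some kind of third.
C# to E## is 5 semitones. A major third is 4, so 5 makes it augmented.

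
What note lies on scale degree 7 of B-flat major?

A

Degree 7 takes the letter 6 steps above B, which is A.
In major, degree 7 sits 11 semitones above the tonic. Bb + 11 semitones is pitch class 9, spelled on A as A.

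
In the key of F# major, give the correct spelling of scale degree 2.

The F# major scale runs F# G# A# B C# D# E#.
Degree 2 is G#.

G#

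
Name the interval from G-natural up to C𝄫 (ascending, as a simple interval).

Counting letters G–A–B–C gives a fourth.
G→Cbb = 3 semitones, 2 narrower than the perfect fourth (5), so doubly diminished.

doubly diminished fourth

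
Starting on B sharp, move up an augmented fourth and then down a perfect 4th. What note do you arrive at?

An augmented fourth up from B# is E## (letter E, 6 semitones up).
A perfect fourth down from E## is B## (letter B, 5 semitones down).

B##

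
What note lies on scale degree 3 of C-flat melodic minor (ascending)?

Ebb

Degree 3 takes the letter 2 steps above C, which is E.
In melodic minor (ascending), degree 3 sits 3 semitones above the tonic. Cb + 3 semitones is pitch class 2, spelled on E as Ebb.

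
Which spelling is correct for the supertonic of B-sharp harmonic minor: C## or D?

Each scale degree takes a distinct letter name. Degree 2 of a scale on B must use the letter C.
C## and D are enharmonically the same pitch, but only C## uses the letter C, so it is the correct spelling here.

C##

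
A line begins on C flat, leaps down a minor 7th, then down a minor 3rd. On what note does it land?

Bb

A minor seventh down from Cb is Db (letter D, 10 semitones down).
A minor third down from Db is Bb (letter B, 3 semitones down).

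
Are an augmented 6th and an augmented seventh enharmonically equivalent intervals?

An augmented sixth spans 10 semitones; an augmented seventh spans 12.
The spans differ, so they are not enharmonic equivalents.

No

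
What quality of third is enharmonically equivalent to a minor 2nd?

doubly diminished

A minor second spans 1 semitone.
A third spanning 1 semitone is doubly diminished (the major third is 4).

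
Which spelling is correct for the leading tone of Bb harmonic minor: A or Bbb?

A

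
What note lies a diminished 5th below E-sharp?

E down a perfect fifth is A, so the target letter is A.
From E#, a diminished fifth is 6 semitones down: A##.

A##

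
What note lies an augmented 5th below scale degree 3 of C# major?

Scale degree 3 of C# major is E#.
An augmented fifth (8 semitones) below E# lands on the letter A, giving A.

A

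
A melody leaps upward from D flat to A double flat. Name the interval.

diminished fifth

The letter names run D→A, a span of 4 letter steps, so the interval is some kind of fifth.
Db to Abb is 6 semitones. A perfect fifth is 7, so 6 makes it diminished.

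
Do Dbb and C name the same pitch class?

Dbb = pitch class 0 and C = pitch class 0 — the same pitch class, so they are enharmonic equivalents.

Yes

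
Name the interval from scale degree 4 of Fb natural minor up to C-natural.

Scale degree 4 of Fb natural minor is Bbb.
Bbb up to C: letters B→C make it a second; 3 semitones makes it augmented.

augmented second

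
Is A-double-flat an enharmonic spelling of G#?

No

Two spellings are enharmonically equivalent only if they share a pitch class.
Here Abb → 7, G# → 8; 7 ≠ 8, so they are not.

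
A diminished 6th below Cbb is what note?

Eb

A sixth below C lands on the letter E.
A diminished sixth spans 7 semitones, so Cbb moves to pitch class 3. On the letter E that is Eb.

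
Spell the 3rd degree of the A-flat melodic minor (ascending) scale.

Degree 3 takes the letter 2 steps above A, which is C.
In melodic minor (ascending), degree 3 sits 3 semitones above the tonic. Ab + 3 semitones is pitch class 11, spelled on C as Cb.

Cb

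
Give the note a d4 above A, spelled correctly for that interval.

A fourth above A lands on the letter D.
A diminished fourth spans 4 semitones, so A moves to pitch class 1. On the letter D that is Db.

Db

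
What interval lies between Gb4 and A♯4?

The letter names run G→A, a span of 1 letter step, so the interval is some kind of second.
Gb to A# is 4 semitones. A major second is 2, so 4 makes it doubly augmented.

doubly augmented second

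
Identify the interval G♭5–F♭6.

Counting letters G–A–B–C–D–E–F gives a seventh.
Gb→Fb = 10 semitones, 1 narrower than the major seventh (11), so minor.

minor seventh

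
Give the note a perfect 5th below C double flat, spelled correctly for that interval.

A fifth below C lands on the letter F.
A perfect fifth spans 7 semitones, so Cbb moves to pitch class 3. On the letter F that is Fbb.

Fbb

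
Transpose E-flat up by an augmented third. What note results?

A third above E lands on the letter G.
An augmented third spans 5 semitones, so Eb moves to pitch class 8. On the letter G that is G#.

G#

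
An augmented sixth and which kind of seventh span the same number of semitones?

An augmented sixth spans 10 semitones.
A seventh spanning 10 semitones is minor (the major seventh is 11).

minor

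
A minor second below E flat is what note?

D

A second below E lands on the letter D.
A minor second spans 1 semitone, so Eb moves to pitch class 2. On the letter D that is D.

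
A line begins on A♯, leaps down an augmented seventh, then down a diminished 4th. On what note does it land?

F#

An augmented seventh down from A# is Bb (letter B, 12 semitones down).
A diminished fourth down from Bb is F# (letter F, 4 semitones down).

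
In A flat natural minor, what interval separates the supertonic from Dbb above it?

diminished third

The supertonic of Ab natural minor is Bb.
Bb up to Dbb: letters B→D make it a third; 2 semitones makes it diminished.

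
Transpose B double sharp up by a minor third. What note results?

D##

B up a major third is D#, so the target letter is D.
From B##, a minor third is 3 semitones up: D##.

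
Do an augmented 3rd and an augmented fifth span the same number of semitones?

No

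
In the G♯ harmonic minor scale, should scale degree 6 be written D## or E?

E

Each scale degree takes a distinct letter name. Degree 6 of a scale on G must use the letter E.
E and D## are enharmonically the same pitch, but only E uses the letter E, so it is the correct spelling here.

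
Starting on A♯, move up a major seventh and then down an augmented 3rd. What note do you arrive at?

E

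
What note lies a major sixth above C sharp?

C up a major sixth is A, so the target letter is A.
From C#, a major sixth is 9 semitones up: A#.

A#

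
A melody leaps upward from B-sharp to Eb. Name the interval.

Counting letters B–C–D–E gives a fourth.
B#→Eb = 3 semitones, 2 narrower than the perfect fourth (5), so doubly diminished.

doubly diminished fourth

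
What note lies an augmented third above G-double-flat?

A third above G lands on the letter B.
An augmented third spans 5 semitones, so Gbb moves to pitch class 10. On the letter B that is Bb.

Bb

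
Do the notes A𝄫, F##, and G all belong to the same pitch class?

Abb = pitch class 7 and F## = pitch class 7 and G = pitch class 7 — the same pitch class, so they are enharmonic equivalents.

Yes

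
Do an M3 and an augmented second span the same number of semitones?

A major third spans 4 semitones; an augmented second spans 3.
The spans differ, so they are not enharmonic equivalents.

No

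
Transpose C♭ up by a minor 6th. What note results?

Abb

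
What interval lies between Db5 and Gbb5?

diminished fourth

The letter names run D→G, a span of 3 letter steps, so the interval is some kind of fourth.
Db to Gbb is 4 semitones. A perfect fourth is 5, so 4 makes it diminished.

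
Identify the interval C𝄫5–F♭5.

The letter names run C→F, a span of 3 letter steps, so the interval is some kind of fourth.
Cbb to Fb is 6 semitones. A perfect fourth is 5, so 6 makes it augmented.

augmented fourth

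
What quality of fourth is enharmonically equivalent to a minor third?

A minor third spans 3 semitones.
A fourth spanning 3 semitones is doubly diminished (the perfect fourth is 5).

doubly diminished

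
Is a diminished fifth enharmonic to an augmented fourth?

Yes

A diminished fifth spans 6 semitones; an augmented fourth spans 6.
They are enharmonically equivalent.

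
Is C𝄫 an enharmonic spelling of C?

Two spellings are enharmonically equivalent only if they share a pitch class.
Here Cbb → 10, C → 0; 0 ≠ 10, so they are not.

No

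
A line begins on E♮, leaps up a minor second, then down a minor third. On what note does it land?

A minor second up from E is F (letter F, 1 semitone up).
A minor third down from F is D (letter D, 3 semitones down).

D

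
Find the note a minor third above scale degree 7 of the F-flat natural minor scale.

Scale degree 7 of Fb natural minor is Ebb.
A minor third (3 semitones) above Ebb lands on the letter G, giving Gbb.

Gbb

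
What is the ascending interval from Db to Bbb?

minor sixth

The letter names run D→B, a span of 5 letter steps, so the interval is some kind of sixth.
Db to Bbb is 8 semitones. A major sixth is 9, so 8 makes it minor.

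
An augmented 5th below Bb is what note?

Ebb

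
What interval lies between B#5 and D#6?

minor third

The letter names run B→D, a span of 2 letter steps, so the interval is some kind of third.
B# to D# is 3 semitones. A major third is 4, so 3 makes it minor.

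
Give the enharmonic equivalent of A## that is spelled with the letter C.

Cb

A## is pitch class 11. The letter C alone is pitch class 0.
To reach pitch class 11 from C requires an offset of -1 semitone, i.e. flat: Cb.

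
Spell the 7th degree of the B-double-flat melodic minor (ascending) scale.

Ab

The Bbb melodic minor (ascending) scale runs Bbb Cb Dbb Ebb Fb Gb Ab.
Degree 7 is Ab.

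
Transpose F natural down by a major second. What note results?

F down a major second is Eb, so the target letter is E.
From F, a major second is 2 semitones down: Eb.

Eb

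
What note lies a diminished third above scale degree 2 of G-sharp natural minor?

Scale degree 2 of G# natural minor is A#.
A diminished third (2 semitones) above A# lands on the letter C, giving C.

C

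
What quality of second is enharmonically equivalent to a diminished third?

major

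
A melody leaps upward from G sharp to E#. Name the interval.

The letter names run G→E, a span of 5 letter steps, so the interval is some kind of sixth.
G# to E# is 9 semitones. A major sixth is 9, so 9 makes it major.

major sixth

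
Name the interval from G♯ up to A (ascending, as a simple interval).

minor second

Counting letters G–A gives a second.
G#→A = 1 semitone, 1 narrower than the major second (2), so minor.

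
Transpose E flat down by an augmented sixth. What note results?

Gbb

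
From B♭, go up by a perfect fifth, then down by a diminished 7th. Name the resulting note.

A perfect fifth up from Bb is F (letter F, 7 semitones up).
A diminished seventh down from F is G# (letter G, 9 semitones down).

G#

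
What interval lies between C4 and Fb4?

The letter names run C→F, a span of 3 letter steps, so the interval is some kind of fourth.
C to Fb is 4 semitones. A perfect fourth is 5, so 4 makes it diminished.

diminished fourth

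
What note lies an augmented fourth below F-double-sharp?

F down a perfect fourth is C, so the target letter is C.
From F##, an augmented fourth is 6 semitones down: C#.

C#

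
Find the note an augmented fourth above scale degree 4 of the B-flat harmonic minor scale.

A

Scale degree 4 of Bb harmonic minor is Eb.
An augmented fourth (6 semitones) above Eb lands on the letter A, giving A.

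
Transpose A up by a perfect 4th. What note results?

D

A fourth above A lands on the letter D.
A perfect fourth spans 5 semitones, so A moves to pitch class 2. On the letter D that is D.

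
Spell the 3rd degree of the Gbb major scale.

Bbb

Degree 3 takes the letter 2 steps above G, which is B.
In major, degree 3 sits 4 semitones above the tonic. Gbb + 4 semitones is pitch class 9, spelled on B as Bbb.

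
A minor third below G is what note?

A third below G lands on the letter E.
A minor third spans 3 semitones, so G moves to pitch class 4. On the letter E that is E.

E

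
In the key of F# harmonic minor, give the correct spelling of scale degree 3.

A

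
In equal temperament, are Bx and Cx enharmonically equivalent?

B## is pitch class 1; C## is pitch class 2.
The pitch classes differ (1 vs. 2), so they are not enharmonic equivalents.

No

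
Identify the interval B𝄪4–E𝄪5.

Counting letters B–C–D–E gives a fourth.
B##→E## = 5 semitones, exactly the perfect fourth.

perfect fourth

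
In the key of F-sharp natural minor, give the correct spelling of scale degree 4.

B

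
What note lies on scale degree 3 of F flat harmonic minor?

Degree 3 takes the letter 2 steps above F, which is A.
In harmonic minor, degree 3 sits 3 semitones above the tonic. Fb + 3 semitones is pitch class 7, spelled on A as Abb.

Abb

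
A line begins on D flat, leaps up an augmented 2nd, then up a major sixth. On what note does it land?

C#

An augmented second up from Db is E (letter E, 3 semitones up).
A major sixth up from E is C# (letter C, 9 semitones up).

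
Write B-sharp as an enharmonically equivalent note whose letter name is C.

C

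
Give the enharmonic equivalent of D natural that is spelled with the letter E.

D is pitch class 2. The letter E alone is pitch class 4.
To reach pitch class 2 from E requires an offset of -2 semitones, i.e. double flat: Ebb.

Ebb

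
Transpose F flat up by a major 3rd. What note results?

Ab

F up a major third is A, so the target letter is A.
From Fb, a major third is 4 semitones up: Ab.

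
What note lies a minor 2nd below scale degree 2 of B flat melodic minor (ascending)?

Scale degree 2 of Bb melodic minor (ascending) is C.
A minor second (1 semitone) below C lands on the letter B, giving B.

B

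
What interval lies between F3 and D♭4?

Counting letters F–G–A–B–C–D gives a sixth.
F→Db = 8 semitones, 1 narrower than the major sixth (9), so minor.

minor sixth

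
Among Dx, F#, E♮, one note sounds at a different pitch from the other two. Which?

In 12-tone equal temperament, enharmonic equivalents share a pitch class. D## is pitch class 4; F# is pitch class 6; E is pitch class 4.
D## and E share pitch class 4, while F# is pitch class 6.

F#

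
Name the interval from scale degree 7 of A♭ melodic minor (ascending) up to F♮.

minor seventh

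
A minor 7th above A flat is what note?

A up a major seventh is G#, so the target letter is G.
From Ab, a minor seventh is 10 semitones up: Gb.

Gb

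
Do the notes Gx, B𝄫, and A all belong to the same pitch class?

G## is pitch class 9; Bbb is pitch class 9; A is pitch class 9.
All spellings map to pitch class 9, so they are enharmonically equivalent.

Yes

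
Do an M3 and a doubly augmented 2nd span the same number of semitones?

A major third spans 4 semitones; a doubly augmented second spans 4.
They are enharmonically equivalent.

Yes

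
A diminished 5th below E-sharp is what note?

A##

E down a perfect fifth is A, so the target letter is A.
From E#, a diminished fifth is 6 semitones down: A##.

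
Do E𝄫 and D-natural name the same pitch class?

Yes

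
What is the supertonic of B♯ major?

Degree 2 takes the letter 1 step above B, which is C.
In major, degree 2 sits 2 semitones above the tonic. B# + 2 semitones is pitch class 2, spelled on C as C##.

C##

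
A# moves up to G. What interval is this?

The letter names run A→G, a span of 6 letter steps, so the interval is some kind of seventh.
A# to G is 9 semitones. A major seventh is 11, so 9 makes it diminished.

diminished seventh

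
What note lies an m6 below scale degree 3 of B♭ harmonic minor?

Scale degree 3 of Bb harmonic minor is Db.
A minor sixth (8 semitones) below Db lands on the letter F, giving F.

F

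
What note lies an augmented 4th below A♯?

E

A fourth below A lands on the letter E.
An augmented fourth spans 6 semitones, so A# moves to pitch class 4. On the letter E that is E.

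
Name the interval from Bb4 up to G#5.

augmented sixth

Counting letters B–C–D–E–F–G gives a sixth.
Bb→G# = 10 semitones, 1 wider than the major sixth (9), so augmented.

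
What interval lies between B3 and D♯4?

Counting letters B–C–D gives a third.
B→D# = 4 semitones, exactly the major third.

major third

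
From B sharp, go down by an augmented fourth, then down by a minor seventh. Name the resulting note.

An augmented fourth down from B# is F# (letter F, 6 semitones down).
A minor seventh down from F# is G# (letter G, 10 semitones down).

G#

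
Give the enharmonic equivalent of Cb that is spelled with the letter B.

B

Plain B sits at the same pitch as Cb, so on the letter B the same pitch needs a natural: B.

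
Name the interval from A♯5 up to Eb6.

The letter names run A→E, a span of 4 letter steps, so the interval is some kind of fifth.
A# to Eb is 5 semitones. A perfect fifth is 7, so 5 makes it doubly diminished.

doubly diminished fifth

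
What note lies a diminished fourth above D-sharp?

D up a perfect fourth is G, so the target letter is G.
From D#, a diminished fourth is 4 semitones up: G.

G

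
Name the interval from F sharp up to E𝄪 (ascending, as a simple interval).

augmented seventh

The letter names run F→E, a span of 6 letter steps, so the interval is some kind of seventh.
F# to E## is 12 semitones. A major seventh is 11, so 12 makes it augmented.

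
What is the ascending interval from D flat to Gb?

perfect fourth

The letter names run D→G, a span of 3 letter steps, so the interval is some kind of fourth.
Db to Gb is 5 semitones. A perfect fourth is 5, so 5 makes it perfect.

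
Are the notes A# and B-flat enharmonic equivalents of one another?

Yes

A# = pitch class 10 and Bb = pitch class 10 — the same pitch class, so they are enharmonic equivalents.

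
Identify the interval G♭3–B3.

augmented third

Counting letters G–A–B gives a third.
Gb→B = 5 semitones, 1 wider than the major third (4), so augmented.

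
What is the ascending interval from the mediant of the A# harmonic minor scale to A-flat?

diminished sixth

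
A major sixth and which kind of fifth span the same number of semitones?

A major sixth spans 9 semitones.
A fifth spanning 9 semitones is doubly augmented (the perfect fifth is 7).

doubly augmented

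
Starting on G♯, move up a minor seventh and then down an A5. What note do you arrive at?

Bb

A minor seventh up from G# is F# (letter F, 10 semitones up).
An augmented fifth down from F# is Bb (letter B, 8 semitones down).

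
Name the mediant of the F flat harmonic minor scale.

The Fb harmonic minor scale runs Fb Gb Abb Bbb Cb Dbb Eb.
Degree 3 is Abb.

Abb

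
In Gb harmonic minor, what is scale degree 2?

The Gb harmonic minor scale runs Gb Ab Bbb Cb Db Ebb F.
Degree 2 is Ab.

Ab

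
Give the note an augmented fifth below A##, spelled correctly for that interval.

D#

A down a perfect fifth is D, so the target letter is D.
From A##, an augmented fifth is 8 semitones down: D#.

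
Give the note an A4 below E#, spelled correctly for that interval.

B

A fourth below E lands on the letter B.
An augmented fourth spans 6 semitones, so E# moves to pitch class 11. On the letter B that is B.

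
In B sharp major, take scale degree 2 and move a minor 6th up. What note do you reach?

A#

Scale degree 2 of B# major is C##.
A minor sixth (8 semitones) above C## lands on the letter A, giving A#.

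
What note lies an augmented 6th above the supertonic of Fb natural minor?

E

The supertonic of Fb natural minor is Gb.
An augmented sixth (10 semitones) above Gb lands on the letter E, giving E.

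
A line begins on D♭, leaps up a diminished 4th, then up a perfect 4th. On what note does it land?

A diminished fourth up from Db is Gbb (letter G, 4 semitones up).
A perfect fourth up from Gbb is Cbb (letter C, 5 semitones up).

Cbb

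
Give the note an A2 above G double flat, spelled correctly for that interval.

A second above G lands on the letter A.
An augmented second spans 3 semitones, so Gbb moves to pitch class 8. On the letter A that is Ab.

Ab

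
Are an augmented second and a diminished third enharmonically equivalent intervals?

An augmented second spans 3 semitones; a diminished third spans 2.
The spans differ, so they are not enharmonic equivalents.

No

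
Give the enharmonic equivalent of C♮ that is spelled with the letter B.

B#

Plain B sits 1 semitone below C, so on the letter B the same pitch needs a sharp: B#.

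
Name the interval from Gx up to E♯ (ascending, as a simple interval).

minor sixth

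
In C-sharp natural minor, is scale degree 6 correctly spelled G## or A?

Each scale degree takes a distinct letter name. Degree 6 of a scale on C must use the letter A.
A and G## are enharmonically the same pitch, but only A uses the letter A, so it is the correct spelling here.

A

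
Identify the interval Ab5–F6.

The letter names run A→F, a span of 5 letter steps, so the interval is some kind of sixth.
Ab to F is 9 semitones. A major sixth is 9, so 9 makes it major.

major sixth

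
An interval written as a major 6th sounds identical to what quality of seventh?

A major sixth spans 9 semitones.
A seventh spanning 9 semitones is diminished (the major seventh is 11).

diminished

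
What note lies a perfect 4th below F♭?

Cb

F down a perfect fourth is C, so the target letter is C.
From Fb, a perfect fourth is 5 semitones down: Cb.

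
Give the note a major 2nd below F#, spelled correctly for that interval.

E

F down a major second is Eb, so the target letter is E.
From F#, a major second is 2 semitones down: E.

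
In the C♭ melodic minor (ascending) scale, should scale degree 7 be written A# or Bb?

Each scale degree takes a distinct letter name. Degree 7 of a scale on C must use the letter B.
Bb and A# are enharmonically the same pitch, but only Bb uses the letter B, so it is the correct spelling here.

Bb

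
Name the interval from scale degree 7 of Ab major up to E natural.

Scale degree 7 of Ab major is G.
G up to E: letters G→E make it a sixth; 9 semitones makes it major.

major sixth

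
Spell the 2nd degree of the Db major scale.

The Db major scale runs Db Eb F Gb Ab Bb C.
Degree 2 is Eb.

Eb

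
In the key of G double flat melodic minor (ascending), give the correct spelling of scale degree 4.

Cbb

Degree 4 takes the letter 3 steps above G, which is C.
In melodic minor (ascending), degree 4 sits 5 semitones above the tonic. Gbb + 5 semitones is pitch class 10, spelled on C as Cbb.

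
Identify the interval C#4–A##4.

augmented sixth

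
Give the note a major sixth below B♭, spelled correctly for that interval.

Db

B down a major sixth is D, so the target letter is D.
From Bb, a major sixth is 9 semitones down: Db.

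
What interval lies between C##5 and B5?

Counting letters C–D–E–F–G–A–B gives a seventh.
C##→B = 9 semitones, 2 narrower than the major seventh (11), so diminished.

diminished seventh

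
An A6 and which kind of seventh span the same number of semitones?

An augmented sixth spans 10 semitones.
A seventh spanning 10 semitones is minor (the major seventh is 11).

minor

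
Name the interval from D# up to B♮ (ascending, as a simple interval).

minor sixth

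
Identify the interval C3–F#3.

Counting letters C–D–E–F gives a fourth.
C→F# = 6 semitones, 1 wider than the perfect fourth (5), so augmented.

augmented fourth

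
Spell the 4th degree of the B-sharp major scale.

E#

Degree 4 takes the letter 3 steps above B, which is E.
In major, degree 4 sits 5 semitones above the tonic. B# + 5 semitones is pitch class 5, spelled on E as E#.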